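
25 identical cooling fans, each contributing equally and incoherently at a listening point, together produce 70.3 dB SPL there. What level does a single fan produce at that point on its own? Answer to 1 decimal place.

25 equal incoherent sources add 10·log₁₀(25) = 13.98 dB over one source.
L_one = 70.3 − 13.98 = 56.3 dB SPL.

56.3 dB SPL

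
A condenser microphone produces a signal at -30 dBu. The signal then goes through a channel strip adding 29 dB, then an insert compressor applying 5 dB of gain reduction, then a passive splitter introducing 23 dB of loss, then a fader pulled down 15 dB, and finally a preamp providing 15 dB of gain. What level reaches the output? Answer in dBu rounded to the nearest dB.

Gain stages sum in dB:
-30 + 29 − 5 − 23 − 15 + 15 = -29 dBu.

-29 dBu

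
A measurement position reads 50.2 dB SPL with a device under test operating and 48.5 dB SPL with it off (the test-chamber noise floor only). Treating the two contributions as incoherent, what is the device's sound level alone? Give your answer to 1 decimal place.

45.3 dB SPL

Remove the background by subtracting linear intensities:
L_src = 10·log₁₀(10^(50.2/10) − 10^(48.5/10)) = 10·log₁₀(33920) = 45.3 dB SPL.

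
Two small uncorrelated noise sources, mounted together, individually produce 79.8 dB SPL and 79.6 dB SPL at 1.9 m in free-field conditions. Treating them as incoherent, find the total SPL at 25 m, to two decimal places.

60.33 dB SPL

Combined at 1.9 m: 10·log₁₀(10^(79.8/10)+10^(79.6/10)) = 82.711 dB SPL.
Then apply −20·log₁₀(25/1.9) = -22.384 dB → 60.33 dB SPL.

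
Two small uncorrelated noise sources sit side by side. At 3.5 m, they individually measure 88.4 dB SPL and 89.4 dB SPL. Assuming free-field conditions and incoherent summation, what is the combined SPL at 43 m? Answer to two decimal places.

Combined at 3.5 m: 10·log₁₀(10^(88.4/10)+10^(89.4/10)) = 91.939 dB SPL.
Then apply −20·log₁₀(43/3.5) = -21.788 dB → 70.15 dB SPL.

70.15 dB SPL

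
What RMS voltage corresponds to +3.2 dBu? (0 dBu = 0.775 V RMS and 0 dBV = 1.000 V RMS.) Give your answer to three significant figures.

V = 0.775 V × 10^(+3.2/20).
= 0.775 × 1.445 = 1.12 V.

1.12 V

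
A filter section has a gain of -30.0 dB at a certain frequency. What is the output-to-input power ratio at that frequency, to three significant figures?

Power ratio = 10^(dB/10).
10^(-30.0/10) = 10^(-3.000) = 0.00100.

0.00100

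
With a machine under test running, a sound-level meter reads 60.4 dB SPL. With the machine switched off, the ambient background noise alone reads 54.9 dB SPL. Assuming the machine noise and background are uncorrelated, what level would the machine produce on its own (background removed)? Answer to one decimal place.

Subtract intensities: L_src = 10·log₁₀(10^(L_total/10) − 10^(L_bg/10)).
L_src = 10·log₁₀(10^(60.4/10) − 10^(54.9/10)) = 10·log₁₀(787400) = 59.0 dB SPL.

59.0 dB SPL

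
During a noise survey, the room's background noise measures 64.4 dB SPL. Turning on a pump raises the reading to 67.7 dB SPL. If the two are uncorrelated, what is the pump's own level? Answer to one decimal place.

65.0 dB SPL

Remove the background by subtracting linear intensities:
L_src = 10·log₁₀(10^(67.7/10) − 10^(64.4/10)) = 10·log₁₀(3134000) = 65.0 dB SPL.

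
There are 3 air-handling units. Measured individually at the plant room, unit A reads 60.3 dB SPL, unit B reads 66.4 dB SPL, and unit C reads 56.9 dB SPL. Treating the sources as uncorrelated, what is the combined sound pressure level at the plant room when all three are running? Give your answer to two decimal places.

Incoherent sources sum as intensities:
L_total = 10·log₁₀(10^(60.3/10) + 10^(66.4/10) + 10^(56.9/10)) = 10·log₁₀(5926000) = 67.73 dB SPL.

67.73 dB SPL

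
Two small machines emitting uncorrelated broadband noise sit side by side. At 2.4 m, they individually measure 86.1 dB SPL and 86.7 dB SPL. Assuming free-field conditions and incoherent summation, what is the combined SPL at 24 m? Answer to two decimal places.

69.42 dB SPL

Combined at 2.4 m: 10·log₁₀(10^(86.1/10)+10^(86.7/10)) = 89.421 dB SPL.
Then apply −20·log₁₀(24/2.4) = -20.000 dB → 69.42 dB SPL.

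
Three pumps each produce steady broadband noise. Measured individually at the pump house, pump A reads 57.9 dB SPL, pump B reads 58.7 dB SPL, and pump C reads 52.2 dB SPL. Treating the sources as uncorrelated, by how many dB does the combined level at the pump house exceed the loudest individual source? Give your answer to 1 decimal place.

3.1 dB

Incoherent sources sum as intensities:
L_total = 10·log₁₀(10^(57.9/10) + 10^(58.7/10) + 10^(52.2/10)) = 61.83 dB SPL.
Excess over the loudest (58.7 dB): 61.83 − 58.7 = 3.1 dB.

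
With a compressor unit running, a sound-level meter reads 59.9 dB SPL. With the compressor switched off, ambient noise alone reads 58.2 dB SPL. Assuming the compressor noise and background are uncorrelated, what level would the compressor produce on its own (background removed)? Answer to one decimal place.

55.0 dB SPL

Subtract intensities: L_src = 10·log₁₀(10^(L_total/10) − 10^(L_bg/10)).
L_src = 10·log₁₀(10^(59.9/10) − 10^(58.2/10)) = 10·log₁₀(316500) = 55.0 dB SPL.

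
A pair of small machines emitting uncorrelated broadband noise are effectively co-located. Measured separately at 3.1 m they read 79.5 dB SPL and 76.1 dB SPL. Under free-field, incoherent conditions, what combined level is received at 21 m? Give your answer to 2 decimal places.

Combined at 3.1 m: 10·log₁₀(10^(79.5/10)+10^(76.1/10)) = 81.135 dB SPL.
Then apply −20·log₁₀(21/3.1) = -16.617 dB → 64.52 dB SPL.

64.52 dB SPL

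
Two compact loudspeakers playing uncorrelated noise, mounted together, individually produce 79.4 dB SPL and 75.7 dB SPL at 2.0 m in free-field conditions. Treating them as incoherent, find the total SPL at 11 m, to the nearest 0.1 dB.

Combined at 2.0 m: 10·log₁₀(10^(79.4/10)+10^(75.7/10)) = 80.94 dB SPL.
Then apply −20·log₁₀(11/2.0) = -14.81 dB → 66.1 dB SPL.

66.1 dB SPL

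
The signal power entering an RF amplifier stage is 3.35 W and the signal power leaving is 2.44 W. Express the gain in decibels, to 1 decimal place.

Power is a power quantity, so gain = 10·log₁₀(P_out/P_in).
10·log₁₀(2.44/3.35) = 10·log₁₀(0.7284) = -1.4 dB.

-1.4 dB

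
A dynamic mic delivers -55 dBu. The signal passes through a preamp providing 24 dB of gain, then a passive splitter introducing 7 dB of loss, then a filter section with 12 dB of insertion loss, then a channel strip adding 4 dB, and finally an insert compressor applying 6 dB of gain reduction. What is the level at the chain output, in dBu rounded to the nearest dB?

-52 dBu

Gain stages sum in dB:
-55 + 24 − 7 − 12 + 4 − 6 = -52 dBu.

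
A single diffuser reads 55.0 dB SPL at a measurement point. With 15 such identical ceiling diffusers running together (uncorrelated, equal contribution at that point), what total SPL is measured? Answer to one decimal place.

15 equal incoherent sources raise the level by 10·log₁₀(15) = 11.76 dB.
L_total = 55.0 + 11.76 = 66.8 dB SPL.

66.8 dB SPL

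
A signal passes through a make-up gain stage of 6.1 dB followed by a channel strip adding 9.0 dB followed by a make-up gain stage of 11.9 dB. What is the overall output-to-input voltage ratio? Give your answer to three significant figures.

22.4

Net gain = 6.1 + 9.0 + 11.9 = 27.0 dB.
Voltage ratio = 10^(27.0/20) = 22.4.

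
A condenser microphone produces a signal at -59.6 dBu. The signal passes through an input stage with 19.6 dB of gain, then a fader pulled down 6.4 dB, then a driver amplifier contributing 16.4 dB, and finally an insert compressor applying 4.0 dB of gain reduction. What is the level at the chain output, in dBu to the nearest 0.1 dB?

Cascaded gains and losses add directly in dB.
-59.6 + 19.6 − 6.4 + 16.4 − 4.0 = -34.0 dBu.

-34.0 dBu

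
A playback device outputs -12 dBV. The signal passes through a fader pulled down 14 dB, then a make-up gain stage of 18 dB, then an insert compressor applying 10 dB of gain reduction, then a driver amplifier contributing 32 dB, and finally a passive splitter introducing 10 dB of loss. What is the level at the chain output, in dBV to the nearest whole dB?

+4 dBV

In dB, series stages simply add:
-12 − 14 + 18 − 10 + 32 − 10 = +4 dBV.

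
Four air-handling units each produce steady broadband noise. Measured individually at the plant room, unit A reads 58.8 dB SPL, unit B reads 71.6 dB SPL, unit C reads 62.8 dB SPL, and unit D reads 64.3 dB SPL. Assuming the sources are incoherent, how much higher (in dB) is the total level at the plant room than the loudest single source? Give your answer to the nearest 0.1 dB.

1.4 dB

Uncorrelated sources add in intensity (power), not in dB.
L_total = 10·log₁₀(10^(58.8/10) + 10^(71.6/10) + 10^(62.8/10) + 10^(64.3/10)) = 72.97 dB SPL.
Excess over the loudest (71.6 dB): 72.97 − 71.6 = 1.4 dB.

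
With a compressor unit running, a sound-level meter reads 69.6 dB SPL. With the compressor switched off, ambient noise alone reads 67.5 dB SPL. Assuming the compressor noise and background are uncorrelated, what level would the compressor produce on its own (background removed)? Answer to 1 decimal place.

Subtract intensities: L_src = 10·log₁₀(10^(L_total/10) − 10^(L_bg/10)).
L_src = 10·log₁₀(10^(69.6/10) − 10^(67.5/10)) = 10·log₁₀(3497000) = 65.4 dB SPL.

65.4 dB SPL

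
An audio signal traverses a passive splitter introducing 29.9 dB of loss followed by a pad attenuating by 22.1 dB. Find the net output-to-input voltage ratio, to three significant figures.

Net gain = (−29.9) + (−22.1) = -52.0 dB.
Voltage ratio = 10^(-52.0/20) = 0.00251.

0.00251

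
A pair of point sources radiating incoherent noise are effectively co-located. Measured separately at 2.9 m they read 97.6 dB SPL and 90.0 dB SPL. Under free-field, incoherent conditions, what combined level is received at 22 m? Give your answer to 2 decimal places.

80.70 dB SPL

Combined at 2.9 m: 10·log₁₀(10^(97.6/10)+10^(90.0/10)) = 98.296 dB SPL.
Then apply −20·log₁₀(22/2.9) = -17.600 dB → 80.70 dB SPL.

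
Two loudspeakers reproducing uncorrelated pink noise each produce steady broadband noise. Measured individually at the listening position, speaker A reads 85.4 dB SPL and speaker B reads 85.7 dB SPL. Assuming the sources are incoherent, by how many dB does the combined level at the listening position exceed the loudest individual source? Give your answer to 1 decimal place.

Uncorrelated sources add in intensity (power), not in dB.
L_total = 10·log₁₀(10^(85.4/10) + 10^(85.7/10)) = 88.56 dB SPL.
Excess over the loudest (85.7 dB): 88.56 − 85.7 = 2.9 dB.

2.9 dB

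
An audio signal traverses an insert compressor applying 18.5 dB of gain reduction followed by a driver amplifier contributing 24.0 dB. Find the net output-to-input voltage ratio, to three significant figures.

1.88

Net gain = (−18.5) + 24.0 = 5.5 dB.
Voltage ratio = 10^(5.5/20) = 1.88.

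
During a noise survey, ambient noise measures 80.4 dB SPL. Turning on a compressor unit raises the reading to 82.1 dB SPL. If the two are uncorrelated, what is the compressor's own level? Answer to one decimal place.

Background correction is a power subtraction:
L_src = 10·log₁₀(10^(82.1/10) − 10^(80.4/10)) = 10·log₁₀(52530000) = 77.2 dB SPL.

77.2 dB SPL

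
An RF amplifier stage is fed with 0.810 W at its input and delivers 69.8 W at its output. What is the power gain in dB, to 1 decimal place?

19.4 dB

Power is a power quantity, so gain = 10·log₁₀(P_out/P_in).
10·log₁₀(69.8/0.810) = 10·log₁₀(86.17) = 19.4 dB.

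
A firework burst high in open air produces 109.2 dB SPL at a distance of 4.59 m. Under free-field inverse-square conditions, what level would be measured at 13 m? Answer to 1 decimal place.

Free-field point source: level drops by 20·log₁₀ of the distance ratio.
ΔL = −20·log₁₀(13/4.59) = -9.04 dB, so L₂ = 109.2 + (-9.04) = 100.2 dB SPL.

100.2 dB SPL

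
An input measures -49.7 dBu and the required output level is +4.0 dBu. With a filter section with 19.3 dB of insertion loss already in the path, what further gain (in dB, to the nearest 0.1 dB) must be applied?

73.0 dB

The required make-up gain is the shortfall in the dB sum.
G = +4.0 − (-49.7) + 19.3 = 73.0 dB.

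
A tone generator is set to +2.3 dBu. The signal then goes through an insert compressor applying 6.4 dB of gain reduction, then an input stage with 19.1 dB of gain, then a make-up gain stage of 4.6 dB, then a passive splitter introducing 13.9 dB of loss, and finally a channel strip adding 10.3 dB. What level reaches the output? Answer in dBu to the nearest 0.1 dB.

Gain stages sum in dB:
+2.3 − 6.4 + 19.1 + 4.6 − 13.9 + 10.3 = +16.0 dBu.

+16.0 dBu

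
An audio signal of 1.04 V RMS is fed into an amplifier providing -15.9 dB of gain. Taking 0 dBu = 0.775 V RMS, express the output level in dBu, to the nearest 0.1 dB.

-13.3 dBu

Input level: 20·log₁₀(1.04/0.775) = 2.55 dBu.
Output: 2.55 − 15.9 = -13.3 dBu.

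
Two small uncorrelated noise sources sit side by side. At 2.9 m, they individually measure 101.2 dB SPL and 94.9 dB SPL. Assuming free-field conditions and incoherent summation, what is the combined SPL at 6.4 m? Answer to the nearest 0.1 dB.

Combined at 2.9 m: 10·log₁₀(10^(101.2/10)+10^(94.9/10)) = 102.11 dB SPL.
Then apply −20·log₁₀(6.4/2.9) = -6.88 dB → 95.2 dB SPL.

95.2 dB SPL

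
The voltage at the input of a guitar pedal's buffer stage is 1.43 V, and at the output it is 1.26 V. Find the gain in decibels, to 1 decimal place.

For a voltage ratio, dB = 20·log₁₀(V₂/V₁).
20·log₁₀(1.26/1.43) = 20·log₁₀(0.8811) = -1.1 dB.

-1.1 dB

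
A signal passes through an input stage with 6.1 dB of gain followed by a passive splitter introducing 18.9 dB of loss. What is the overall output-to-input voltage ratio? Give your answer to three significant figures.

Net gain = 6.1 + (−18.9) = -12.8 dB.
Voltage ratio = 10^(-12.8/20) = 0.229.

0.229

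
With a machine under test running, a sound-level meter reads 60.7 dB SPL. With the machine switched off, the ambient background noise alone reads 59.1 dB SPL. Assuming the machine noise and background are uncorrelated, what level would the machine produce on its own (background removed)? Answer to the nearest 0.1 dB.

Subtract intensities: L_src = 10·log₁₀(10^(L_total/10) − 10^(L_bg/10)).
L_src = 10·log₁₀(10^(60.7/10) − 10^(59.1/10)) = 10·log₁₀(362100) = 55.6 dB SPL.

55.6 dB SPL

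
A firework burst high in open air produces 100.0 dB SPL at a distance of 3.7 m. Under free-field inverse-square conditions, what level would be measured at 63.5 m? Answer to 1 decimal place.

75.3 dB SPL

For a point source in a free field, ΔL = −20·log₁₀(d₂/d₁).
ΔL = −20·log₁₀(63.5/3.7) = -24.69 dB, so L₂ = 100.0 + (-24.69) = 75.3 dB SPL.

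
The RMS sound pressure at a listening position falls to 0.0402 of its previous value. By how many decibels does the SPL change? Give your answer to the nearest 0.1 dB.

-27.9 dB

Sound pressure is an amplitude quantity: ΔL = 20·log₁₀(p₂/p₁).
20·log₁₀(0.0402) = -27.9 dB.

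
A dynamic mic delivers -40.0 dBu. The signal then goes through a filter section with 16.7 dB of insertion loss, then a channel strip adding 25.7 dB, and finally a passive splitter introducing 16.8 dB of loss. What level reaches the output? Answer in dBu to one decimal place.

-47.8 dBu

Cascaded gains and losses add directly in dB.
-40.0 − 16.7 + 25.7 − 16.8 = -47.8 dBu.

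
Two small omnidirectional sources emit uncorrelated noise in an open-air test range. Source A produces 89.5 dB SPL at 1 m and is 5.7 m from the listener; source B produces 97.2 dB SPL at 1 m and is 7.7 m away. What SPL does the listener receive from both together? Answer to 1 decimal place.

80.6 dB SPL

At the listener: L_A = 89.5 − 20·log₁₀(5.7) = 74.38 dB; L_B = 97.2 − 20·log₁₀(7.7) = 79.47 dB.
Combined: 10·log₁₀(10^(74.38/10)+10^(79.47/10)) = 80.6 dB SPL.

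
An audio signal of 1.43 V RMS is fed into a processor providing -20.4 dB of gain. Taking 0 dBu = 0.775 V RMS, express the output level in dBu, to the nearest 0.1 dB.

Input level: 20·log₁₀(1.43/0.775) = 5.32 dBu.
Output: 5.32 − 20.4 = -15.1 dBu.

-15.1 dBu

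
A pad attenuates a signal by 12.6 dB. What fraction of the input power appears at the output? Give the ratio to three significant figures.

Power ratio = 10^(dB/10).
10^(-12.6/10) = 10^(-1.260) = 0.0550.

0.0550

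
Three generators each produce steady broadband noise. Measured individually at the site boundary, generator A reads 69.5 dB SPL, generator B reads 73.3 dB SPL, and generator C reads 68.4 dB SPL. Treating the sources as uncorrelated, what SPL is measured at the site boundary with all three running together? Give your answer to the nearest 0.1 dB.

Incoherent sources sum as intensities:
L_total = 10·log₁₀(10^(69.5/10) + 10^(73.3/10) + 10^(68.4/10)) = 10·log₁₀(37210000) = 75.7 dB SPL.

75.7 dB SPL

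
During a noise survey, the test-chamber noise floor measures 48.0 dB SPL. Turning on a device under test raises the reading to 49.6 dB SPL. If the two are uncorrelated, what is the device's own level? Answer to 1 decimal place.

44.5 dB SPL

Background correction is a power subtraction:
L_src = 10·log₁₀(10^(49.6/10) − 10^(48.0/10)) = 10·log₁₀(28110) = 44.5 dB SPL.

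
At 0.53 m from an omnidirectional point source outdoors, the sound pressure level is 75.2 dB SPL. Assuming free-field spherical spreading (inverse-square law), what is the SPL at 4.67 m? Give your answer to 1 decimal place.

56.3 dB SPL

Inverse-square spreading gives ΔL = −20·log₁₀(d₂/d₁).
ΔL = −20·log₁₀(4.67/0.53) = -18.90 dB, so L₂ = 75.2 + (-18.90) = 56.3 dB SPL.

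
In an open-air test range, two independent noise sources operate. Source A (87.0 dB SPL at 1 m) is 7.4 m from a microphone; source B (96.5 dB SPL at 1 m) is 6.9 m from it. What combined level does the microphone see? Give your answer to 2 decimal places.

At the listener: L_A = 87.0 − 20·log₁₀(7.4) = 69.615 dB; L_B = 96.5 − 20·log₁₀(6.9) = 79.723 dB.
Combined: 10·log₁₀(10^(69.615/10)+10^(79.723/10)) = 80.13 dB SPL.

80.13 dB SPL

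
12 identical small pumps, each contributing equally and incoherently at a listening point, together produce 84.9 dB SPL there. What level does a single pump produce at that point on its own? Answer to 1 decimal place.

12 equal incoherent sources add 10·log₁₀(12) = 10.79 dB over one source.
L_one = 84.9 − 10.79 = 74.1 dB SPL.

74.1 dB SPL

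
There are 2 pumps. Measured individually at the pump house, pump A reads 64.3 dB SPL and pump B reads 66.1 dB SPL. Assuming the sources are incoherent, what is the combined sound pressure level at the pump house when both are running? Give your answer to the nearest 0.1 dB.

Incoherent sources sum as intensities:
L_total = 10·log₁₀(10^(64.3/10) + 10^(66.1/10)) = 10·log₁₀(6765000) = 68.3 dB SPL.

68.3 dB SPL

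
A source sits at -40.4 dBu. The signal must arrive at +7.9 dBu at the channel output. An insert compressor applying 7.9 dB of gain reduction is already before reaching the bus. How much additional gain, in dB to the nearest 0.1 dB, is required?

56.2 dB

The required make-up gain is the shortfall in the dB sum.
G = +7.9 − (-40.4) + 7.9 = 56.2 dB.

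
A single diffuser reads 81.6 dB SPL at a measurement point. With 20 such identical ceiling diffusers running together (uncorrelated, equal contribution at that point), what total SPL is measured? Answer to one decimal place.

20 equal incoherent sources raise the level by 10·log₁₀(20) = 13.01 dB.
L_total = 81.6 + 13.01 = 94.6 dB SPL.

94.6 dB SPL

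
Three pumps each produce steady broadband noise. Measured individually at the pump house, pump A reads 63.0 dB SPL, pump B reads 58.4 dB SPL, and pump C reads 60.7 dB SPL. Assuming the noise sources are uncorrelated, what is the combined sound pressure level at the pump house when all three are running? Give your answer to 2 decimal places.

Uncorrelated sources add in intensity (power), not in dB.
L_total = 10·log₁₀(10^(63.0/10) + 10^(58.4/10) + 10^(60.7/10)) = 10·log₁₀(3862000) = 65.87 dB SPL.

65.87 dB SPL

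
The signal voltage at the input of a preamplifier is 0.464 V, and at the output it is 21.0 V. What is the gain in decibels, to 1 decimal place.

33.1 dB

Voltage ratio → dB uses the 20·log₁₀ form:
20·log₁₀(21.0/0.464) = 20·log₁₀(45.26) = 33.1 dB.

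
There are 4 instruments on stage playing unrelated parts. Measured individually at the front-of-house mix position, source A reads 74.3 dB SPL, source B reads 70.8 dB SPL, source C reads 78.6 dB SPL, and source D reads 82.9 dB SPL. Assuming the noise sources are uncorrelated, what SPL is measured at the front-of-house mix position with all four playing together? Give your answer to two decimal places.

Add the sources as powers (linear), then convert back to dB:
L_total = 10·log₁₀(10^(74.3/10) + 10^(70.8/10) + 10^(78.6/10) + 10^(82.9/10)) = 10·log₁₀(306400000) = 84.86 dB SPL.

84.86 dB SPL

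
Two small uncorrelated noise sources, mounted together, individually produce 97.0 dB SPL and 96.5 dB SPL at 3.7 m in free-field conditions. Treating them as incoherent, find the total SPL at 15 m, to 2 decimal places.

87.61 dB SPL

Combined at 3.7 m: 10·log₁₀(10^(97.0/10)+10^(96.5/10)) = 99.767 dB SPL.
Then apply −20·log₁₀(15/3.7) = -12.158 dB → 87.61 dB SPL.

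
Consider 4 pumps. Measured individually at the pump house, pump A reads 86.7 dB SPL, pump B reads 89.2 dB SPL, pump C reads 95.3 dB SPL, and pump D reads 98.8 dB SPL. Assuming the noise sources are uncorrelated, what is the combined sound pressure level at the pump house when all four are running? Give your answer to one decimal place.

Incoherent sources sum as intensities:
L_total = 10·log₁₀(10^(86.7/10) + 10^(89.2/10) + 10^(95.3/10) + 10^(98.8/10)) = 10·log₁₀(12274000000) = 100.9 dB SPL.

100.9 dB SPL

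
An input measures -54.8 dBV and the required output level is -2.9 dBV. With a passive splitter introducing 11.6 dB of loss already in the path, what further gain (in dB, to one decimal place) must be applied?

63.5 dB

The required make-up gain is the shortfall in the dB sum.
G = -2.9 − (-54.8) + 11.6 = 63.5 dB.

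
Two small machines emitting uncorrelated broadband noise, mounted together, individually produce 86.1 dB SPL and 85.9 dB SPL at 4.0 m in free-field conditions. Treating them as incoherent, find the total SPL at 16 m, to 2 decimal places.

76.97 dB SPL

Combined at 4.0 m: 10·log₁₀(10^(86.1/10)+10^(85.9/10)) = 89.011 dB SPL.
Then apply −20·log₁₀(16/4.0) = -12.041 dB → 76.97 dB SPL.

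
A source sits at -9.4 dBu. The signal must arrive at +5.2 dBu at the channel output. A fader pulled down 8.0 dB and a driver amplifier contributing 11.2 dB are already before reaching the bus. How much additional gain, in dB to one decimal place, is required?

The required make-up gain is the shortfall in the dB sum.
G = +5.2 − (-9.4) + 8.0 − 11.2 = 11.4 dB.

11.4 dB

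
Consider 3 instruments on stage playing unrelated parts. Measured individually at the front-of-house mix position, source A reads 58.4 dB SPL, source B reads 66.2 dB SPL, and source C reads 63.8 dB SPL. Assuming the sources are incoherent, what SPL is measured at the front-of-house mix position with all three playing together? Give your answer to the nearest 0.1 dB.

68.6 dB SPL

Uncorrelated sources add in intensity (power), not in dB.
L_total = 10·log₁₀(10^(58.4/10) + 10^(66.2/10) + 10^(63.8/10)) = 10·log₁₀(7259000) = 68.6 dB SPL.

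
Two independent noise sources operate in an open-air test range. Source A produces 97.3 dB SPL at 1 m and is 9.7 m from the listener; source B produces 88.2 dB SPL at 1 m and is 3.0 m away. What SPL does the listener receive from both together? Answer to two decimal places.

81.16 dB SPL

At the listener: L_A = 97.3 − 20·log₁₀(9.7) = 77.565 dB; L_B = 88.2 − 20·log₁₀(3.0) = 78.658 dB.
Combined: 10·log₁₀(10^(77.565/10)+10^(78.658/10)) = 81.16 dB SPL.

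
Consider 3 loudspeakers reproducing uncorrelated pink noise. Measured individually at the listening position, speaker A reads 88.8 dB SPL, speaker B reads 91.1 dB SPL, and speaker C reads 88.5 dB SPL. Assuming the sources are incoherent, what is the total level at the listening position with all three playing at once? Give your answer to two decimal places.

94.40 dB SPL

Add the sources as powers (linear), then convert back to dB:
L_total = 10·log₁₀(10^(88.8/10) + 10^(91.1/10) + 10^(88.5/10)) = 10·log₁₀(2755000000) = 94.40 dB SPL.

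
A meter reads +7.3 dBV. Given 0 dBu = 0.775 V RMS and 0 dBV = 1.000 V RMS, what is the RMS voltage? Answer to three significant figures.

2.32 V

V = 1.000 V × 10^(+7.3/20).
= 1.000 × 2.317 = 2.32 V.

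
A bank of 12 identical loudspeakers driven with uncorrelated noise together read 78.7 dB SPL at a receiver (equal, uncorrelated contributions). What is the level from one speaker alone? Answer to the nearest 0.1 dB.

67.9 dB SPL

12 equal incoherent sources add 10·log₁₀(12) = 10.79 dB over one source.
L_one = 78.7 − 10.79 = 67.9 dB SPL.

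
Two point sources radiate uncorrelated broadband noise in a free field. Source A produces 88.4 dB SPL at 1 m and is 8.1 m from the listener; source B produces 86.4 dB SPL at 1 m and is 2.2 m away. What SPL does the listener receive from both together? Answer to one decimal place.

At the listener: L_A = 88.4 − 20·log₁₀(8.1) = 70.23 dB; L_B = 86.4 − 20·log₁₀(2.2) = 79.55 dB.
Combined: 10·log₁₀(10^(70.23/10)+10^(79.55/10)) = 80.0 dB SPL.

80.0 dB SPL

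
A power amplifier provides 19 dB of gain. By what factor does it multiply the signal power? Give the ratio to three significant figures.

Power ratio = 10^(dB/10).
10^(19/10) = 10^(1.900) = 79.4.

79.4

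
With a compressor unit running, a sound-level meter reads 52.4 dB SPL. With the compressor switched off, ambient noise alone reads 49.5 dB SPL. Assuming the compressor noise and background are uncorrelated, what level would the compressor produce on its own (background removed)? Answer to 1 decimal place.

49.3 dB SPL

Remove the background by subtracting linear intensities:
L_src = 10·log₁₀(10^(52.4/10) − 10^(49.5/10)) = 10·log₁₀(84650) = 49.3 dB SPL.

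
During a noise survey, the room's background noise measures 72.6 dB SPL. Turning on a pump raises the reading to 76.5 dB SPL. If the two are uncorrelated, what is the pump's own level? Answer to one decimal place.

Background correction is a power subtraction:
L_src = 10·log₁₀(10^(76.5/10) − 10^(72.6/10)) = 10·log₁₀(26470000) = 74.2 dB SPL.

74.2 dB SPL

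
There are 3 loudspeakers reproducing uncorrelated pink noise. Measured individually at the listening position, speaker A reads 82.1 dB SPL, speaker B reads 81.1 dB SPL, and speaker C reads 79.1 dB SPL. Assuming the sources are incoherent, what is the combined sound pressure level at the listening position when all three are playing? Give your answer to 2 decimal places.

Add the sources as powers (linear), then convert back to dB:
L_total = 10·log₁₀(10^(82.1/10) + 10^(81.1/10) + 10^(79.1/10)) = 10·log₁₀(372300000) = 85.71 dB SPL.

85.71 dB SPL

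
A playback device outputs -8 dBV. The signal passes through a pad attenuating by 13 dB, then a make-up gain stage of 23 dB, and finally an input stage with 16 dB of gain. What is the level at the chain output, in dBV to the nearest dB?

Cascaded gains and losses add directly in dB.
-8 − 13 + 23 + 16 = +18 dBV.

+18 dBV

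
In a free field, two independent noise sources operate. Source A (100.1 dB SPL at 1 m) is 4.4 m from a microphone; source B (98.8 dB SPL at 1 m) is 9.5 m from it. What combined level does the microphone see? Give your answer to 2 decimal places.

87.87 dB SPL

At the listener: L_A = 100.1 − 20·log₁₀(4.4) = 87.231 dB; L_B = 98.8 − 20·log₁₀(9.5) = 79.246 dB.
Combined: 10·log₁₀(10^(87.231/10)+10^(79.246/10)) = 87.87 dB SPL.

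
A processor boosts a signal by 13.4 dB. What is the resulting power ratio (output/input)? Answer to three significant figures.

21.9

Power ratio = 10^(dB/10).
10^(13.4/10) = 10^(1.340) = 21.9.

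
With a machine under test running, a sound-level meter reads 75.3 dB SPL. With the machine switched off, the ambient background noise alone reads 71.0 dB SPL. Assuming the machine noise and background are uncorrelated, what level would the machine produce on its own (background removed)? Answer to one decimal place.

73.3 dB SPL

Subtract intensities: L_src = 10·log₁₀(10^(L_total/10) − 10^(L_bg/10)).
L_src = 10·log₁₀(10^(75.3/10) − 10^(71.0/10)) = 10·log₁₀(21300000) = 73.3 dB SPL.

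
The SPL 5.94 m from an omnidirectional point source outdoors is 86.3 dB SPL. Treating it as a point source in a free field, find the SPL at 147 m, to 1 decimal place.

58.4 dB SPL

Inverse-square spreading gives ΔL = −20·log₁₀(d₂/d₁).
ΔL = −20·log₁₀(147/5.94) = -27.87 dB, so L₂ = 86.3 + (-27.87) = 58.4 dB SPL.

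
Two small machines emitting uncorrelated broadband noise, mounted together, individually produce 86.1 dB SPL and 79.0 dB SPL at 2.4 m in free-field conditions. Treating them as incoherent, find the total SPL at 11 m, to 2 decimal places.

73.65 dB SPL

Combined at 2.4 m: 10·log₁₀(10^(86.1/10)+10^(79.0/10)) = 86.874 dB SPL.
Then apply −20·log₁₀(11/2.4) = -13.224 dB → 73.65 dB SPL.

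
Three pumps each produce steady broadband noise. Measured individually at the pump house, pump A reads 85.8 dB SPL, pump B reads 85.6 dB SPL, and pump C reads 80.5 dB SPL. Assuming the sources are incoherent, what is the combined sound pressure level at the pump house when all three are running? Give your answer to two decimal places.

Incoherent sources sum as intensities:
L_total = 10·log₁₀(10^(85.8/10) + 10^(85.6/10) + 10^(80.5/10)) = 10·log₁₀(855500000) = 89.32 dB SPL.

89.32 dB SPL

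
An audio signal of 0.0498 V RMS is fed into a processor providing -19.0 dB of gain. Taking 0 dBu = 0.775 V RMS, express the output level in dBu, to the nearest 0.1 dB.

Input level: 20·log₁₀(0.0498/0.775) = -23.84 dBu.
Output: -23.84 − 19.0 = -42.8 dBu.

-42.8 dBu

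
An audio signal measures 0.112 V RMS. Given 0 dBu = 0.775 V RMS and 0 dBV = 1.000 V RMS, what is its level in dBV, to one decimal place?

dBV = 20·log₁₀(V / 1.000 V).
20·log₁₀(0.112/1.000) = -19.0 dBV.

-19.0 dBV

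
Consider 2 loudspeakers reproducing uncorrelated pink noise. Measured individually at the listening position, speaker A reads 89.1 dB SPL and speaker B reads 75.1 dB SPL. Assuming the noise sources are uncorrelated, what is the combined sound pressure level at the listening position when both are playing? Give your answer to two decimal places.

Incoherent sources sum as intensities:
L_total = 10·log₁₀(10^(89.1/10) + 10^(75.1/10)) = 10·log₁₀(845200000) = 89.27 dB SPL.

89.27 dB SPL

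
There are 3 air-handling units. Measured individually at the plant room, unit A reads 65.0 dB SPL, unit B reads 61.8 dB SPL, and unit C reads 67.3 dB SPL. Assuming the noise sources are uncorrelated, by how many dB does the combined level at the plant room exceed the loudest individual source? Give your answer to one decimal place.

Uncorrelated sources add in intensity (power), not in dB.
L_total = 10·log₁₀(10^(65.0/10) + 10^(61.8/10) + 10^(67.3/10)) = 70.02 dB SPL.
Excess over the loudest (67.3 dB): 70.02 − 67.3 = 2.7 dB.

2.7 dB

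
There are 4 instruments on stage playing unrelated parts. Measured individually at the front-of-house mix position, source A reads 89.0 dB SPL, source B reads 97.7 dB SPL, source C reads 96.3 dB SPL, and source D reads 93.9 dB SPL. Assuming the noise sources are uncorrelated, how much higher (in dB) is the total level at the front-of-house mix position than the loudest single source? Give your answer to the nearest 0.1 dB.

3.6 dB

Uncorrelated sources add in intensity (power), not in dB.
L_total = 10·log₁₀(10^(89.0/10) + 10^(97.7/10) + 10^(96.3/10) + 10^(93.9/10)) = 101.27 dB SPL.
Excess over the loudest (97.7 dB): 101.27 − 97.7 = 3.6 dB.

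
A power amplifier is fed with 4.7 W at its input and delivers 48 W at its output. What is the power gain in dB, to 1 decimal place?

10.1 dB

Power is a power quantity, so gain = 10·log₁₀(P_out/P_in).
10·log₁₀(48/4.7) = 10·log₁₀(10.21) = 10.1 dB.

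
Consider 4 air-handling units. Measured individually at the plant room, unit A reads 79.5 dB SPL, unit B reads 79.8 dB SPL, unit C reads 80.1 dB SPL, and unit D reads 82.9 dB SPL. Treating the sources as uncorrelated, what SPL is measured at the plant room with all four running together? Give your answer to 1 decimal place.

Uncorrelated sources add in intensity (power), not in dB.
L_total = 10·log₁₀(10^(79.5/10) + 10^(79.8/10) + 10^(80.1/10) + 10^(82.9/10)) = 10·log₁₀(481900000) = 86.8 dB SPL.

86.8 dB SPL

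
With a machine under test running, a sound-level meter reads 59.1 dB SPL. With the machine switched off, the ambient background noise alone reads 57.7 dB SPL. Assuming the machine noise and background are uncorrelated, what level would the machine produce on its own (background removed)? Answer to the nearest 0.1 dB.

Background correction is a power subtraction:
L_src = 10·log₁₀(10^(59.1/10) − 10^(57.7/10)) = 10·log₁₀(224000) = 53.5 dB SPL.

53.5 dB SPL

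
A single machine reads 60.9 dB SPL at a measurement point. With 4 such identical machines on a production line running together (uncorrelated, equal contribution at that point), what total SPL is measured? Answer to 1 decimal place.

66.9 dB SPL

4 equal incoherent sources raise the level by 10·log₁₀(4) = 6.02 dB.
L_total = 60.9 + 6.02 = 66.9 dB SPL.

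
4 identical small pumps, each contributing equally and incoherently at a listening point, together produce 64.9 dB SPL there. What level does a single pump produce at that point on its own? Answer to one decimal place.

58.9 dB SPL

4 equal incoherent sources add 10·log₁₀(4) = 6.02 dB over one source.
L_one = 64.9 − 6.02 = 58.9 dB SPL.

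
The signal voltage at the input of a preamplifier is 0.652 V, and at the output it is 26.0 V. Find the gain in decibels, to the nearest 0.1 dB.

32.0 dB

Voltage is an amplitude quantity, so gain = 20·log₁₀(V_out/V_in).
20·log₁₀(26.0/0.652) = 20·log₁₀(39.88) = 32.0 dB.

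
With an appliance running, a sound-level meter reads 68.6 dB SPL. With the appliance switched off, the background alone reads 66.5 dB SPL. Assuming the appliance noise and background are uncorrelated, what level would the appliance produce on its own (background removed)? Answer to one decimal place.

Subtract intensities: L_src = 10·log₁₀(10^(L_total/10) − 10^(L_bg/10)).
L_src = 10·log₁₀(10^(68.6/10) − 10^(66.5/10)) = 10·log₁₀(2778000) = 64.4 dB SPL.

64.4 dB SPL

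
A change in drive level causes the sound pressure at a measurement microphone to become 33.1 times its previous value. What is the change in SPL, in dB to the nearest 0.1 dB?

Sound pressure is an amplitude quantity: ΔL = 20·log₁₀(p₂/p₁).
20·log₁₀(33.1) = 30.4 dB.

30.4 dB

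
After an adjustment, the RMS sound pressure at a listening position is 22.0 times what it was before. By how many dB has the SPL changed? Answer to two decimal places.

26.85 dB

Sound pressure is an amplitude quantity: ΔL = 20·log₁₀(p₂/p₁).
20·log₁₀(22.0) = 26.85 dB.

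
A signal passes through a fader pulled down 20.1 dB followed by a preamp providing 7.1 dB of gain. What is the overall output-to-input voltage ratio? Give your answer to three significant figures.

0.224

Net gain = (−20.1) + 7.1 = -13.0 dB.
Voltage ratio = 10^(-13.0/20) = 0.224.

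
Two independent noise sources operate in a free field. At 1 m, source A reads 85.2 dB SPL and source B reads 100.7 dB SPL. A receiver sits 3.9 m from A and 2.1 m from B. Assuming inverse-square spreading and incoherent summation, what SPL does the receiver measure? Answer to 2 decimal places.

94.29 dB SPL

At the listener: L_A = 85.2 − 20·log₁₀(3.9) = 73.379 dB; L_B = 100.7 − 20·log₁₀(2.1) = 94.256 dB.
Combined: 10·log₁₀(10^(73.379/10)+10^(94.256/10)) = 94.29 dB SPL.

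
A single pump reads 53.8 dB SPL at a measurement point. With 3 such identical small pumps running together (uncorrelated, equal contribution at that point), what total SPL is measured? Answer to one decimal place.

58.6 dB SPL

3 equal incoherent sources raise the level by 10·log₁₀(3) = 4.77 dB.
L_total = 53.8 + 4.77 = 58.6 dB SPL.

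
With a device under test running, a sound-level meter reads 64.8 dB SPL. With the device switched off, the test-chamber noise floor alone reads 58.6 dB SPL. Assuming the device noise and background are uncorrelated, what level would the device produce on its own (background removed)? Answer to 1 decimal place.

63.6 dB SPL

Background correction is a power subtraction:
L_src = 10·log₁₀(10^(64.8/10) − 10^(58.6/10)) = 10·log₁₀(2296000) = 63.6 dB SPL.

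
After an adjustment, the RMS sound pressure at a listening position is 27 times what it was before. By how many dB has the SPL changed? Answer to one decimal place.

28.6 dB

Sound pressure is an amplitude quantity: ΔL = 20·log₁₀(p₂/p₁).
20·log₁₀(27) = 28.6 dB.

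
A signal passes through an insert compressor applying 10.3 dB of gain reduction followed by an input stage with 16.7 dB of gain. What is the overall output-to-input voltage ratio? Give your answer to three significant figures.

2.09

Net gain = (−10.3) + 16.7 = 6.4 dB.
Voltage ratio = 10^(6.4/20) = 2.09.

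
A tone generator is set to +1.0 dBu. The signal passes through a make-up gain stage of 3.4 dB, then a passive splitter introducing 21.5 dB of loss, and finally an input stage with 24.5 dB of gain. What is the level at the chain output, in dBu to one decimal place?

+7.4 dBu

In dB, series stages simply add:
+1.0 + 3.4 − 21.5 + 24.5 = +7.4 dBu.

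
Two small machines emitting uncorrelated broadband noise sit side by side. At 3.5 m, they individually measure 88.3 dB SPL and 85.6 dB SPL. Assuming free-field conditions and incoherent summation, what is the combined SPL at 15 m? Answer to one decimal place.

77.5 dB SPL

Combined at 3.5 m: 10·log₁₀(10^(88.3/10)+10^(85.6/10)) = 90.17 dB SPL.
Then apply −20·log₁₀(15/3.5) = -12.64 dB → 77.5 dB SPL.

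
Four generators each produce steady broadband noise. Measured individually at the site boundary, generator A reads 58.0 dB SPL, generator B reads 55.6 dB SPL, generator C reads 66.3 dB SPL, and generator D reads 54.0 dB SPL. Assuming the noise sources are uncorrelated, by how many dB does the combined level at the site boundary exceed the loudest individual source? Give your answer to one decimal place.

Uncorrelated sources add in intensity (power), not in dB.
L_total = 10·log₁₀(10^(58.0/10) + 10^(55.6/10) + 10^(66.3/10) + 10^(54.0/10)) = 67.41 dB SPL.
Excess over the loudest (66.3 dB): 67.41 − 66.3 = 1.1 dB.

1.1 dB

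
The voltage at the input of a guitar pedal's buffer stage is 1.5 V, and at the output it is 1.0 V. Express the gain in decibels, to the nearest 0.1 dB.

For a voltage ratio, dB = 20·log₁₀(V₂/V₁).
20·log₁₀(1.0/1.5) = 20·log₁₀(0.6667) = -3.5 dB.

-3.5 dB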